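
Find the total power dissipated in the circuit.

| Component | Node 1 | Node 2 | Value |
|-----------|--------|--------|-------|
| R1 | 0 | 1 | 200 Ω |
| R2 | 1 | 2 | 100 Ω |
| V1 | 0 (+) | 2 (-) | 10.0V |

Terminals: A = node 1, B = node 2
Nodal analysis, taking node 2 as the 0 V reference.
Source V1 fixes V_0 = 10 V.
KCL at each unknown node (sum of currents leaving = 0; resistances in Ω):
  Node 1: (V_1 - 10)/200 + (V_1 - 0)/100 = 0
Collecting terms: 0.015 × V_1 = 0.05  =>  V_1 = 3.333 V
Power in each resistor, P = (ΔV)²/R:
  P_R1 = (10 - 3.333)²/200 = 0.2222 W
  P_R2 = (3.333 - 0)²/100 = 0.1111 W
P_total = P_R1 + P_R2 = 0.3333 W

Final answer: 0.3333 W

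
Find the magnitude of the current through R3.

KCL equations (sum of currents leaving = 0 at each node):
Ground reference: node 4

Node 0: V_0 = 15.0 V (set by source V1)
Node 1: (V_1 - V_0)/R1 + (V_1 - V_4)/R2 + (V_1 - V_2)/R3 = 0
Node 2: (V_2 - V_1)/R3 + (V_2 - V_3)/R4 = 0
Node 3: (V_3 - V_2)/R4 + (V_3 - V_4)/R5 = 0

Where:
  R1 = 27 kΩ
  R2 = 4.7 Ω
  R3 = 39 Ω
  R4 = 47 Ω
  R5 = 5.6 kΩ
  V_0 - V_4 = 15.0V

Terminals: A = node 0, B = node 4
Nodal analysis, taking node 4 as the 0 V reference.
Source V1 fixes V_0 = 15 V.
KCL at each unknown node (sum of currents leaving = 0; resistances in Ω):
  Node 1: (V_1 - 15)/27000 + (V_1 - 0)/4.7 + (V_1 - V_2)/39 = 0
  Node 2: (V_2 - V_1)/39 + (V_2 - V_3)/47 = 0
  Node 3: (V_3 - V_2)/47 + (V_3 - 0)/5600 = 0
Collecting terms (coefficients in siemens):
  0.2384·V_1 - 0.02564·V_2 = 0.0005556
  0.04692·V_2 - 0.02564·V_1 - 0.02128·V_3 = 0
  0.02146·V_3 - 0.02128·V_2 = 0
Solving these 3 simultaneous equations (Gaussian elimination) gives:
  V_1 = 0.002609 V, V_2 = 0.002591 V, V_3 = 0.002569 V
I_R3 = (V_1 - V_2)/R3 = (0.002609 - 0.002591)/39 = 0.0000004588 A
|I_R3| = 0.0000004588 A

Final answer: |I_R3| = 4.588e-07 A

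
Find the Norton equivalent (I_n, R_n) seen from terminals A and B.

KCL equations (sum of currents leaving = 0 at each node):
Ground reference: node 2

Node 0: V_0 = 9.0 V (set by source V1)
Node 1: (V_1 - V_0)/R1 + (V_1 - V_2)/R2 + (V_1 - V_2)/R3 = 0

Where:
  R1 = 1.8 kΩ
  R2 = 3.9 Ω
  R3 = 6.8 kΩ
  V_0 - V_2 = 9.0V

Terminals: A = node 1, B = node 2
Find the Thévenin equivalent first; then I_n = V_th/R_th and R_n = R_th.
Step 1 — V_th is the open-circuit voltage V_A - V_B (nothing connected across the terminals).
Nodal analysis, taking node 2 as the 0 V reference.
Source V1 fixes V_0 = 9 V.
KCL at each unknown node (sum of currents leaving = 0; resistances in Ω):
  Node 1: (V_1 - 9)/1800 + (V_1 - 0)/3.9 + (V_1 - 0)/6800 = 0
Collecting terms: 0.2571 × V_1 = 0.005  =>  V_1 = 0.01945 V
V_th = V_1 - V_2 = 0.01945 - 0 = 0.01945 V
Step 2 — R_th: zero the source — replace V1 by a short circuit (node 2 merges into node 0) — and find the resistance seen between A (node 1) and B (node 0).
Reduce the network between node 1 (A) and node 0 (B) by series/parallel combination:
  Rp1 = R1 ‖ R2 ‖ R3 (parallel, all between nodes 0 and 1) = 1/(1/1800 + 1/3.9 + 1/6800) = 3.889 Ω
R_th = 3.889 Ω
I_n = V_th/R_th = 0.01945/3.889 = 0.005 A, and R_n = R_th = 3.889 Ω

Final answer: I_n = 0.005 A, R_n = 3.889 Ω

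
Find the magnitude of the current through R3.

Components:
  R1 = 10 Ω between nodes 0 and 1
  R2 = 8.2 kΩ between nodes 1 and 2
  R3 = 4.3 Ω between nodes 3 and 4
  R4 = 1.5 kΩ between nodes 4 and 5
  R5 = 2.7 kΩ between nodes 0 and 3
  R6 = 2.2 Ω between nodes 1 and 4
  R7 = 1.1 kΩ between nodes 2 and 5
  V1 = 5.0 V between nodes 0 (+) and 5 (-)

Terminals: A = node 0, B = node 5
Nodal analysis, taking node 5 as the 0 V reference.
Source V1 fixes V_0 = 5 V.
KCL at each unknown node (sum of currents leaving = 0; resistances in Ω):
  Node 1: (V_1 - 5)/10 + (V_1 - V_2)/8200 + (V_1 - V_4)/2.2 = 0
  Node 2: (V_2 - V_1)/8200 + (V_2 - 0)/1100 = 0
  Node 3: (V_3 - V_4)/4.3 + (V_3 - 5)/2700 = 0
  Node 4: (V_4 - V_3)/4.3 + (V_4 - 0)/1500 + (V_4 - V_1)/2.2 = 0
Collecting terms (coefficients in siemens):
  0.5547·V_1 - 0.000122·V_2 - 0.4545·V_4 = 0.5
  0.001031·V_2 - 0.000122·V_1 = 0
  0.2329·V_3 - 0.2326·V_4 = 0.001852
  0.6878·V_4 - 0.4545·V_1 - 0.2326·V_3 = 0
Solving these 4 simultaneous equations (Gaussian elimination) gives:
  V_1 = 4.962 V, V_2 = 0.5869 V, V_3 = 4.955 V, V_4 = 4.955 V
I_R3 = (V_3 - V_4)/R3 = (4.955 - 4.955)/4.3 = 0.0000168 A
|I_R3| = 0.0000168 A

Final answer: |I_R3| = 1.68e-05 A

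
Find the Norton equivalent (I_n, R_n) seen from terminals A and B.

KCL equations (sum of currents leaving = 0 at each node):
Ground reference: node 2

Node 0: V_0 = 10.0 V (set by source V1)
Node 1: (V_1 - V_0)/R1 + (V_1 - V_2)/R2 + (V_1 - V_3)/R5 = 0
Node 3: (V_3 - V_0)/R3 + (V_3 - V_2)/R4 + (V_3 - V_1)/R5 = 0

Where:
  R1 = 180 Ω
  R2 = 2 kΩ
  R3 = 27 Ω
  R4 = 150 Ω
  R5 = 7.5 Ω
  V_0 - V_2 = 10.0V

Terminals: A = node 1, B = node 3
Find the Thévenin equivalent first; then I_n = V_th/R_th and R_n = R_th.
Step 1 — V_th is the open-circuit voltage V_A - V_B (nothing connected across the terminals).
Nodal analysis, taking node 2 as the 0 V reference.
Source V1 fixes V_0 = 10 V.
KCL at each unknown node (sum of currents leaving = 0; resistances in Ω):
  Node 1: (V_1 - 10)/180 + (V_1 - 0)/2000 + (V_1 - V_3)/7.5 = 0
  Node 3: (V_3 - 10)/27 + (V_3 - 0)/150 + (V_3 - V_1)/7.5 = 0
Collecting terms (coefficients in siemens):
  0.1394·V_1 - 0.1333·V_3 = 0.05556
  0.177·V_3 - 0.1333·V_1 = 0.3704
Determinant D = (0.1394)(0.177) - (-0.1333)(-0.1333) = 0.006899
V_1 = [(0.05556)(0.177) - (-0.1333)(0.3704)]/D = 8.583 V
V_3 = [(0.1394)(0.3704) - (0.05556)(-0.1333)]/D = 8.556 V
V_th = V_1 - V_3 = 8.583 - 8.556 = 0.02684 V
Step 2 — R_th: zero the source — replace V1 by a short circuit (node 2 merges into node 0) — and find the resistance seen between A (node 1) and B (node 3).
Reduce the network between node 1 (A) and node 3 (B) by series/parallel combination:
  Rp1 = R1 ‖ R2 (parallel, both between nodes 0 and 1) = 1/(1/180 + 1/2000) = 165.1 Ω
  Rp2 = R3 ‖ R4 (parallel, both between nodes 0 and 3) = 1/(1/27 + 1/150) = 22.88 Ω
  Rs1 = Rp1 + Rp2 (series, joined only at node 0) = 165.1 + 22.88 = 188 Ω
  Rp3 = R5 ‖ Rs1 (parallel, both between nodes 1 and 3) = 1/(1/7.5 + 1/188) = 7.212 Ω
R_th = 7.212 Ω
I_n = V_th/R_th = 0.02684/7.212 = 0.003722 A, and R_n = R_th = 7.212 Ω

Final answer: I_n = 0.003722 A, R_n = 7.212 Ω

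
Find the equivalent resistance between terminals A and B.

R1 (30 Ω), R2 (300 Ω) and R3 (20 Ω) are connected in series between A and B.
Reduce the network between node 0 (A) and node 3 (B) by series/parallel combination:
  Rs1 = R1 + R2 (series, joined only at node 1) = 30 + 300 = 330 Ω
  Rs2 = R3 + Rs1 (series, joined only at node 2) = 20 + 330 = 350 Ω
R_eq = 350 Ω

Final answer: 350 Ω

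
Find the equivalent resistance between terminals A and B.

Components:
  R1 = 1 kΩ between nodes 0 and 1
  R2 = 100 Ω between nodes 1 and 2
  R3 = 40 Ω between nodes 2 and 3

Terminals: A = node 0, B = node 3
Reduce the network between node 0 (A) and node 3 (B) by series/parallel combination:
  Rs1 = R1 + R2 (series, joined only at node 1) = 1000 + 100 = 1100 Ω
  Rs2 = R3 + Rs1 (series, joined only at node 2) = 40 + 1100 = 1140 Ω
R_eq = 1.14 kΩ

Final answer: 1.14 kΩ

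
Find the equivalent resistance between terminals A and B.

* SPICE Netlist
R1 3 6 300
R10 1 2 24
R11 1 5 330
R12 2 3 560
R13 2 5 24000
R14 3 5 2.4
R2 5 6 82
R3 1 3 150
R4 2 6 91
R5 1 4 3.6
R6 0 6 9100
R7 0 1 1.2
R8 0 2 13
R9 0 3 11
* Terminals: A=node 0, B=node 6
The network is not a plain series/parallel combination. Inject a 1 A test current into terminal A (node 0) and return it from terminal B (node 6); then R_eq = V_A / (1 A).
Nodal analysis, taking node 6 as the 0 V reference.
Current source I_test pushes 1 A into node 0 and draws it out of node 6.
KCL at each unknown node (sum of currents leaving = 0; resistances in Ω):
  Node 0: (V_0 - 0)/9100 + (V_0 - V_1)/1.2 + (V_0 - V_2)/13 + (V_0 - V_3)/11 - 1 = 0
  Node 1: (V_1 - V_0)/1.2 + (V_1 - V_3)/150 + (V_1 - V_4)/3.6 + (V_1 - V_2)/24 + (V_1 - V_5)/330 = 0
  Node 2: (V_2 - V_0)/13 + (V_2 - V_1)/24 + (V_2 - 0)/91 + (V_2 - V_3)/560 + (V_2 - V_5)/24000 = 0
  Node 3: (V_3 - V_0)/11 + (V_3 - V_1)/150 + (V_3 - V_2)/560 + (V_3 - 0)/300 + (V_3 - V_5)/2.4 = 0
  Node 4: (V_4 - V_1)/3.6 = 0
  Node 5: (V_5 - V_1)/330 + (V_5 - V_2)/24000 + (V_5 - V_3)/2.4 + (V_5 - 0)/82 = 0
Collecting terms (coefficients in siemens):
  1.001·V_0 - 0.8333·V_1 - 0.07692·V_2 - 0.09091·V_3 = 1
  1.162·V_1 - 0.8333·V_0 - 0.04167·V_2 - 0.006667·V_3 - 0.2778·V_4 - 0.00303·V_5 = 0
  0.1314·V_2 - 0.07692·V_0 - 0.04167·V_1 - 0.001786·V_3 - 0.00004167·V_5 = 0
  0.5194·V_3 - 0.09091·V_0 - 0.006667·V_1 - 0.001786·V_2 - 0.4167·V_5 = 0
  0.2778·V_4 - 0.2778·V_1 = 0
  0.4319·V_5 - 0.00303·V_1 - 0.00004167·V_2 - 0.4167·V_3 = 0
Solving these 6 simultaneous equations (Gaussian elimination) gives:
  V_0 = 42.82 V, V_1 = 42.58 V, V_2 = 39.08 V, V_3 = 37.23 V
  V_4 = 42.58 V, V_5 = 36.22 V
R_eq = V_0 / 1 A = 42.82 Ω

Final answer: 42.82 Ω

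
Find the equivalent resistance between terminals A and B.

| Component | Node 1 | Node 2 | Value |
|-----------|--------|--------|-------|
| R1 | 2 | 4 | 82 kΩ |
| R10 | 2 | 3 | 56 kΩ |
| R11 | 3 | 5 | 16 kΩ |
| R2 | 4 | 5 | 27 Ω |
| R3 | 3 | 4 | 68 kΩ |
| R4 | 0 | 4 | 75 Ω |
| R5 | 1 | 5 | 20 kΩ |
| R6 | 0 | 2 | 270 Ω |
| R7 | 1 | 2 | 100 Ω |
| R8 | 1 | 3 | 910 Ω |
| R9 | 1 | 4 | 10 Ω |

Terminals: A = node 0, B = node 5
The network is not a plain series/parallel combination. Inject a 1 A test current into terminal A (node 0) and return it from terminal B (node 5); then R_eq = V_A / (1 A).
Nodal analysis, taking node 5 as the 0 V reference.
Current source I_test pushes 1 A into node 0 and draws it out of node 5.
KCL at each unknown node (sum of currents leaving = 0; resistances in Ω):
  Node 0: (V_0 - V_4)/75 + (V_0 - V_2)/270 - 1 = 0
  Node 1: (V_1 - 0)/20000 + (V_1 - V_2)/100 + (V_1 - V_3)/910 + (V_1 - V_4)/10 = 0
  Node 2: (V_2 - V_0)/270 + (V_2 - V_1)/100 + (V_2 - V_4)/82000 + (V_2 - V_3)/56000 = 0
  Node 3: (V_3 - V_1)/910 + (V_3 - V_2)/56000 + (V_3 - V_4)/68000 + (V_3 - 0)/16000 = 0
  Node 4: (V_4 - V_0)/75 + (V_4 - V_1)/10 + (V_4 - V_2)/82000 + (V_4 - V_3)/68000 + (V_4 - 0)/27 = 0
Collecting terms (coefficients in siemens):
  0.01704·V_0 - 0.003704·V_2 - 0.01333·V_4 = 1
  0.1111·V_1 - 0.01·V_2 - 0.001099·V_3 - 0.1·V_4 = 0
  0.01373·V_2 - 0.003704·V_0 - 0.01·V_1 - 0.00001786·V_3 - 0.0000122·V_4 = 0
  0.001194·V_3 - 0.001099·V_1 - 0.00001786·V_2 - 0.00001471·V_4 = 0
  0.1504·V_4 - 0.01333·V_0 - 0.1·V_1 - 0.0000122·V_2 - 0.00001471·V_3 = 0
Solving these 5 simultaneous equations (Gaussian elimination) gives:
  V_0 = 89.54 V, V_1 = 28.53 V, V_2 = 44.98 V, V_3 = 27.26 V
  V_4 = 26.92 V
R_eq = V_0 / 1 A = 89.54 Ω

Final answer: 89.54 Ω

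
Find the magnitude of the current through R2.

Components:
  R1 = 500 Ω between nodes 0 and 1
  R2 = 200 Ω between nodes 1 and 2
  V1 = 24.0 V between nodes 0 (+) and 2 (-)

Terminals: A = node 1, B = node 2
Nodal analysis, taking node 2 as the 0 V reference.
Source V1 fixes V_0 = 24 V.
KCL at each unknown node (sum of currents leaving = 0; resistances in Ω):
  Node 1: (V_1 - 24)/500 + (V_1 - 0)/200 = 0
Collecting terms: 0.007 × V_1 = 0.048  =>  V_1 = 6.857 V
I_R2 = (V_1 - V_2)/R2 = (6.857 - 0)/200 = 0.03429 A
|I_R2| = 0.03429 A

Final answer: |I_R2| = 0.03429 A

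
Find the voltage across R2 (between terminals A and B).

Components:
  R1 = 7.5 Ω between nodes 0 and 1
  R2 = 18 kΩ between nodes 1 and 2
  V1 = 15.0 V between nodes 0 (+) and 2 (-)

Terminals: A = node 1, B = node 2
R1 and R2 are in series across V1 (node 0 → node 1 → node 2), and the output A–B is taken across R2, so this is a voltage divider.
Series current: I = V1/(R1 + R2) = 15/(7.5 + 18000) = 15/18010 = 0.000833 A
V_R2 = I × R2 = V1 × R2/(R1 + R2) = 15 × 18000/18010 = 14.99 V

Final answer: 14.99 V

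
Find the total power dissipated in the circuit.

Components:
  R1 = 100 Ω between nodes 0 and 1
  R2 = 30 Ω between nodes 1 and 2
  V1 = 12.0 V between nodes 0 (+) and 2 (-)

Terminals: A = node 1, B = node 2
Nodal analysis, taking node 2 as the 0 V reference.
Source V1 fixes V_0 = 12 V.
KCL at each unknown node (sum of currents leaving = 0; resistances in Ω):
  Node 1: (V_1 - 12)/100 + (V_1 - 0)/30 = 0
Collecting terms: 0.04333 × V_1 = 0.12  =>  V_1 = 2.769 V
Power in each resistor, P = (ΔV)²/R:
  P_R1 = (12 - 2.769)²/100 = 0.8521 W
  P_R2 = (2.769 - 0)²/30 = 0.2556 W
P_total = P_R1 + P_R2 = 1.108 W

Final answer: 1.108 W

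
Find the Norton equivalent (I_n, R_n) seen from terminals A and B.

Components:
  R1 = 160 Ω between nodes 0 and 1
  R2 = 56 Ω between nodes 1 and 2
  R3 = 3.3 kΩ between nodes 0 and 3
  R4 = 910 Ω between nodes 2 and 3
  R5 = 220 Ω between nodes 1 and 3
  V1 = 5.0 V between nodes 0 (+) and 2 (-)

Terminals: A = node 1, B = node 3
Find the Thévenin equivalent first; then I_n = V_th/R_th and R_n = R_th.
Step 1 — V_th is the open-circuit voltage V_A - V_B (nothing connected across the terminals).
Nodal analysis, taking node 2 as the 0 V reference.
Source V1 fixes V_0 = 5 V.
KCL at each unknown node (sum of currents leaving = 0; resistances in Ω):
  Node 1: (V_1 - 5)/160 + (V_1 - 0)/56 + (V_1 - V_3)/220 = 0
  Node 3: (V_3 - 5)/3300 + (V_3 - 0)/910 + (V_3 - V_1)/220 = 0
Collecting terms (coefficients in siemens):
  0.02865·V_1 - 0.004545·V_3 = 0.03125
  0.005947·V_3 - 0.004545·V_1 = 0.001515
Determinant D = (0.02865)(0.005947) - (-0.004545)(-0.004545) = 0.0001497
V_1 = [(0.03125)(0.005947) - (-0.004545)(0.001515)]/D = 1.287 V
V_3 = [(0.02865)(0.001515) - (0.03125)(-0.004545)]/D = 1.238 V
V_th = V_1 - V_3 = 1.287 - 1.238 = 0.04864 V
Step 2 — R_th: zero the source — replace V1 by a short circuit (node 2 merges into node 0) — and find the resistance seen between A (node 1) and B (node 3).
Reduce the network between node 1 (A) and node 3 (B) by series/parallel combination:
  Rp1 = R1 ‖ R2 (parallel, both between nodes 0 and 1) = 1/(1/160 + 1/56) = 41.48 Ω
  Rp2 = R3 ‖ R4 (parallel, both between nodes 0 and 3) = 1/(1/3300 + 1/910) = 713.3 Ω
  Rs1 = Rp1 + Rp2 (series, joined only at node 0) = 41.48 + 713.3 = 754.8 Ω
  Rp3 = R5 ‖ Rs1 (parallel, both between nodes 1 and 3) = 1/(1/220 + 1/754.8) = 170.3 Ω
R_th = 170.3 Ω
I_n = V_th/R_th = 0.04864/170.3 = 0.0002856 A, and R_n = R_th = 170.3 Ω

Final answer: I_n = 0.0002856 A, R_n = 170.3 Ω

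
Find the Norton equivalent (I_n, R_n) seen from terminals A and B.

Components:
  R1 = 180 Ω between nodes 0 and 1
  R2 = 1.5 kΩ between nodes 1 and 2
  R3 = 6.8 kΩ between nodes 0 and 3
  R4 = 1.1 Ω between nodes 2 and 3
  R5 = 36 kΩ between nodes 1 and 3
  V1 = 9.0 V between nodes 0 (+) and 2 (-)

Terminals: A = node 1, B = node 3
Find the Thévenin equivalent first; then I_n = V_th/R_th and R_n = R_th.
Step 1 — V_th is the open-circuit voltage V_A - V_B (nothing connected across the terminals).
Nodal analysis, taking node 2 as the 0 V reference.
Source V1 fixes V_0 = 9 V.
KCL at each unknown node (sum of currents leaving = 0; resistances in Ω):
  Node 1: (V_1 - 9)/180 + (V_1 - 0)/1500 + (V_1 - V_3)/36000 = 0
  Node 3: (V_3 - 9)/6800 + (V_3 - 0)/1.1 + (V_3 - V_1)/36000 = 0
Collecting terms (coefficients in siemens):
  0.00625·V_1 - 0.00002778·V_3 = 0.05
  0.9093·V_3 - 0.00002778·V_1 = 0.001324
Determinant D = (0.00625)(0.9093) - (-0.00002778)(-0.00002778) = 0.005683
V_1 = [(0.05)(0.9093) - (-0.00002778)(0.001324)]/D = 8 V
V_3 = [(0.00625)(0.001324) - (0.05)(-0.00002778)]/D = 0.0017 V
V_th = V_1 - V_3 = 8 - 0.0017 = 7.998 V
Step 2 — R_th: zero the source — replace V1 by a short circuit (node 2 merges into node 0) — and find the resistance seen between A (node 1) and B (node 3).
Reduce the network between node 1 (A) and node 3 (B) by series/parallel combination:
  Rp1 = R1 ‖ R2 (parallel, both between nodes 0 and 1) = 1/(1/180 + 1/1500) = 160.7 Ω
  Rp2 = R3 ‖ R4 (parallel, both between nodes 0 and 3) = 1/(1/6800 + 1/1.1) = 1.1 Ω
  Rs1 = Rp1 + Rp2 (series, joined only at node 0) = 160.7 + 1.1 = 161.8 Ω
  Rp3 = R5 ‖ Rs1 (parallel, both between nodes 1 and 3) = 1/(1/36000 + 1/161.8) = 161.1 Ω
R_th = 161.1 Ω
I_n = V_th/R_th = 7.998/161.1 = 0.04965 A, and R_n = R_th = 161.1 Ω

Final answer: I_n = 0.04965 A, R_n = 161.1 Ω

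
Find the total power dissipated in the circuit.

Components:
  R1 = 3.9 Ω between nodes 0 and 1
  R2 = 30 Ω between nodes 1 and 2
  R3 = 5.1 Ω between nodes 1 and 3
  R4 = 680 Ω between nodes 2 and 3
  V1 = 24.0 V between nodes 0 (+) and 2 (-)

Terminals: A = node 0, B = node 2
Nodal analysis, taking node 2 as the 0 V reference.
Source V1 fixes V_0 = 24 V.
KCL at each unknown node (sum of currents leaving = 0; resistances in Ω):
  Node 1: (V_1 - 24)/3.9 + (V_1 - 0)/30 + (V_1 - V_3)/5.1 = 0
  Node 3: (V_3 - V_1)/5.1 + (V_3 - 0)/680 = 0
Collecting terms (coefficients in siemens):
  0.4858·V_1 - 0.1961·V_3 = 6.154
  0.1975·V_3 - 0.1961·V_1 = 0
Determinant D = (0.4858)(0.1975) - (-0.1961)(-0.1961) = 0.05753
V_1 = [(6.154)(0.1975) - (-0.1961)(0)]/D = 21.13 V
V_3 = [(0.4858)(0) - (6.154)(-0.1961)]/D = 20.98 V
Power in each resistor, P = (ΔV)²/R:
  P_R1 = (24 - 21.13)²/3.9 = 2.108 W
  P_R2 = (21.13 - 0)²/30 = 14.89 W
  P_R3 = (21.13 - 20.98)²/5.1 = 0.004852 W
  P_R4 = (0 - 20.98)²/680 = 0.647 W
P_total = P_R1 + P_R2 + P_R3 + P_R4 = 17.65 W

Final answer: 17.65 W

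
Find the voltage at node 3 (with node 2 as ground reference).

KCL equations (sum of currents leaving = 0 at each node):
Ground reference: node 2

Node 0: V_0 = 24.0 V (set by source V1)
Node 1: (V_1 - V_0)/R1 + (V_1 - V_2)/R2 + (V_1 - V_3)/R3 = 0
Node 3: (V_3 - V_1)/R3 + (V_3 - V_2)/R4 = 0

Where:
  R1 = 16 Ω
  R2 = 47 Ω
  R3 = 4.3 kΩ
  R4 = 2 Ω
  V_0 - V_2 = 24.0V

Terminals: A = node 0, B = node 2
Nodal analysis, taking node 2 as the 0 V reference.
Source V1 fixes V_0 = 24 V.
KCL at each unknown node (sum of currents leaving = 0; resistances in Ω):
  Node 1: (V_1 - 24)/16 + (V_1 - 0)/47 + (V_1 - V_3)/4300 = 0
  Node 3: (V_3 - V_1)/4300 + (V_3 - 0)/2 = 0
Collecting terms (coefficients in siemens):
  0.08401·V_1 - 0.0002326·V_3 = 1.5
  0.5002·V_3 - 0.0002326·V_1 = 0
Determinant D = (0.08401)(0.5002) - (-0.0002326)(-0.0002326) = 0.04202
V_1 = [(1.5)(0.5002) - (-0.0002326)(0)]/D = 17.86 V
V_3 = [(0.08401)(0) - (1.5)(-0.0002326)]/D = 0.008301 V
The requested potential is V_3 = 0.008301 V.

Final answer: V_3 = 0.008301 V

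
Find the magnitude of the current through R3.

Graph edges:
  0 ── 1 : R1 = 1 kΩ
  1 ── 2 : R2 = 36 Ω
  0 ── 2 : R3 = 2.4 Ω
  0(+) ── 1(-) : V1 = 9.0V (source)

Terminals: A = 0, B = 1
Nodal analysis, taking node 1 as the 0 V reference.
Source V1 fixes V_0 = 9 V.
KCL at each unknown node (sum of currents leaving = 0; resistances in Ω):
  Node 2: (V_2 - 0)/36 + (V_2 - 9)/2.4 = 0
Collecting terms: 0.4444 × V_2 = 3.75  =>  V_2 = 8.438 V
I_R3 = (V_0 - V_2)/R3 = (9 - 8.438)/2.4 = 0.2344 A
|I_R3| = 0.2344 A

Final answer: |I_R3| = 0.2344 A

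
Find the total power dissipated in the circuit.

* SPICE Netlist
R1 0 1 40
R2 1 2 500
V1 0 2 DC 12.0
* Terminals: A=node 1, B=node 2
Nodal analysis, taking node 2 as the 0 V reference.
Source V1 fixes V_0 = 12 V.
KCL at each unknown node (sum of currents leaving = 0; resistances in Ω):
  Node 1: (V_1 - 12)/40 + (V_1 - 0)/500 = 0
Collecting terms: 0.027 × V_1 = 0.3  =>  V_1 = 11.11 V
Power in each resistor, P = (ΔV)²/R:
  P_R1 = (12 - 11.11)²/40 = 0.01975 W
  P_R2 = (11.11 - 0)²/500 = 0.2469 W
P_total = P_R1 + P_R2 = 0.2667 W

Final answer: 0.2667 W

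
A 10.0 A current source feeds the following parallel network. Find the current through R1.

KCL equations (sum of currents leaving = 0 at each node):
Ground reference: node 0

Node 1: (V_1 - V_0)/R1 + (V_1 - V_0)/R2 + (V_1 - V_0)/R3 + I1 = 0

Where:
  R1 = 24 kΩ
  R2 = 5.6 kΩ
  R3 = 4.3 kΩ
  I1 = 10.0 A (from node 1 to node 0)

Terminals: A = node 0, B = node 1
All resistors sit directly between nodes 0 and 1, so they are in parallel and share one voltage V; the full source current 10 A splits among them.
1/R_par = 1/24000 + 1/5600 + 1/4300 = 0.0004528 S  =>  R_par = 2208 Ω
V = I × R_par = 10 × 2208 = 22080 V
I_R1 = V/R1 = 22080/24000 = 0.9202 A

Final answer: 0.9202 A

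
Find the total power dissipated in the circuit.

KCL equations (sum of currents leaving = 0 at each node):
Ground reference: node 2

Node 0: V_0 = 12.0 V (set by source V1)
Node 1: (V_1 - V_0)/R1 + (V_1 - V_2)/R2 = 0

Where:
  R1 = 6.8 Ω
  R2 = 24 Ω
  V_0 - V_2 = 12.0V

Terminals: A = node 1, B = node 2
Nodal analysis, taking node 2 as the 0 V reference.
Source V1 fixes V_0 = 12 V.
KCL at each unknown node (sum of currents leaving = 0; resistances in Ω):
  Node 1: (V_1 - 12)/6.8 + (V_1 - 0)/24 = 0
Collecting terms: 0.1887 × V_1 = 1.765  =>  V_1 = 9.351 V
Power in each resistor, P = (ΔV)²/R:
  P_R1 = (12 - 9.351)²/6.8 = 1.032 W
  P_R2 = (9.351 - 0)²/24 = 3.643 W
P_total = P_R1 + P_R2 = 4.675 W

Final answer: 4.675 W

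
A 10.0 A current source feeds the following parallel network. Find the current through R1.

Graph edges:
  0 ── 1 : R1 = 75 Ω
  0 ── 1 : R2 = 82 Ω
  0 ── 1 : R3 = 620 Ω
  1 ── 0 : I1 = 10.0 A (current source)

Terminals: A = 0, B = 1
All resistors sit directly between nodes 0 and 1, so they are in parallel and share one voltage V; the full source current 10 A splits among them.
1/R_par = 1/75 + 1/82 + 1/620 = 0.02714 S  =>  R_par = 36.84 Ω
V = I × R_par = 10 × 36.84 = 368.4 V
I_R1 = V/R1 = 368.4/75 = 4.913 A

Final answer: 4.913 A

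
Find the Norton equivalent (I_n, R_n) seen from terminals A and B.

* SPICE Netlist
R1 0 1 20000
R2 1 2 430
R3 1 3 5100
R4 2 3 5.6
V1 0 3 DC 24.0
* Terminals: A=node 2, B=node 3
Find the Thévenin equivalent first; then I_n = V_th/R_th and R_n = R_th.
Step 1 — V_th is the open-circuit voltage V_A - V_B (nothing connected across the terminals).
Nodal analysis, taking node 3 as the 0 V reference.
Source V1 fixes V_0 = 24 V.
KCL at each unknown node (sum of currents leaving = 0; resistances in Ω):
  Node 1: (V_1 - 24)/20000 + (V_1 - V_2)/430 + (V_1 - 0)/5100 = 0
  Node 2: (V_2 - V_1)/430 + (V_2 - 0)/5.6 = 0
Collecting terms (coefficients in siemens):
  0.002572·V_1 - 0.002326·V_2 = 0.0012
  0.1809·V_2 - 0.002326·V_1 = 0
Determinant D = (0.002572)(0.1809) - (-0.002326)(-0.002326) = 0.0004598
V_1 = [(0.0012)(0.1809) - (-0.002326)(0)]/D = 0.4721 V
V_2 = [(0.002572)(0) - (0.0012)(-0.002326)]/D = 0.006069 V
V_th = V_2 - V_3 = 0.006069 - 0 = 0.006069 V
Step 2 — R_th: zero the source — replace V1 by a short circuit (node 3 merges into node 0) — and find the resistance seen between A (node 2) and B (node 0).
Reduce the network between node 2 (A) and node 0 (B) by series/parallel combination:
  Rp1 = R1 ‖ R3 (parallel, both between nodes 0 and 1) = 1/(1/20000 + 1/5100) = 4064 Ω
  Rs1 = R2 + Rp1 (series, joined only at node 1) = 430 + 4064 = 4494 Ω
  Rp2 = R4 ‖ Rs1 (parallel, both between nodes 0 and 2) = 1/(1/5.6 + 1/4494) = 5.593 Ω
R_th = 5.593 Ω
I_n = V_th/R_th = 0.006069/5.593 = 0.001085 A, and R_n = R_th = 5.593 Ω

Final answer: I_n = 0.001085 A, R_n = 5.593 Ω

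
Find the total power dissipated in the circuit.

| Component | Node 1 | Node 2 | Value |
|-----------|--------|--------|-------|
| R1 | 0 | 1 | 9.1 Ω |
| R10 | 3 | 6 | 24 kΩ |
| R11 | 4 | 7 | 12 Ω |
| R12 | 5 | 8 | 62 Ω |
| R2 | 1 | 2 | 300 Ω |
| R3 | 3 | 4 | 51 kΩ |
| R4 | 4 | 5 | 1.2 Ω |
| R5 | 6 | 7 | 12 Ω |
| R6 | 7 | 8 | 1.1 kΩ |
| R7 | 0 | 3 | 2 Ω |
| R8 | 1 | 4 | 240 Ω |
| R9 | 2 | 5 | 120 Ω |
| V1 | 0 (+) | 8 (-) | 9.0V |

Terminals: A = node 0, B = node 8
Nodal analysis, taking node 8 as the 0 V reference.
Source V1 fixes V_0 = 9 V.
KCL at each unknown node (sum of currents leaving = 0; resistances in Ω):
  Node 1: (V_1 - 9)/9.1 + (V_1 - V_2)/300 + (V_1 - V_4)/240 = 0
  Node 2: (V_2 - V_1)/300 + (V_2 - V_5)/120 = 0
  Node 3: (V_3 - V_4)/51000 + (V_3 - 9)/2 + (V_3 - V_6)/24000 = 0
  Node 4: (V_4 - V_3)/51000 + (V_4 - V_5)/1.2 + (V_4 - V_1)/240 + (V_4 - V_7)/12 = 0
  Node 5: (V_5 - V_4)/1.2 + (V_5 - V_2)/120 + (V_5 - 0)/62 = 0
  Node 6: (V_6 - V_7)/12 + (V_6 - V_3)/24000 = 0
  Node 7: (V_7 - V_6)/12 + (V_7 - 0)/1100 + (V_7 - V_4)/12 = 0
Collecting terms (coefficients in siemens):
  0.1174·V_1 - 0.003333·V_2 - 0.004167·V_4 = 0.989
  0.01167·V_2 - 0.003333·V_1 - 0.008333·V_5 = 0
  0.5001·V_3 - 0.00001961·V_4 - 0.00004167·V_6 = 4.5
  0.9209·V_4 - 0.004167·V_1 - 0.00001961·V_3 - 0.8333·V_5 - 0.08333·V_7 = 0
  0.8578·V_5 - 0.008333·V_2 - 0.8333·V_4 = 0
  0.08337·V_6 - 0.00004167·V_3 - 0.08333·V_7 = 0
  0.1676·V_7 - 0.08333·V_4 - 0.08333·V_6 = 0
Solving these 7 simultaneous equations (Gaussian elimination) gives:
  V_1 = 8.63 V, V_2 = 4.186 V, V_3 = 8.999 V, V_4 = 2.436 V
  V_5 = 2.408 V, V_6 = 2.417 V, V_7 = 2.413 V
Power in each resistor, P = (ΔV)²/R:
  P_R1 = (9 - 8.63)²/9.1 = 0.01502 W
  P_R2 = (8.63 - 4.186)²/300 = 0.06585 W
  P_R3 = (8.999 - 2.436)²/51000 = 0.0008445 W
  P_R4 = (2.436 - 2.408)²/1.2 = 0.0006922 W
  P_R5 = (2.417 - 2.413)²/12 = 0.0000009027 W
  P_R6 = (2.413 - 0)²/1100 = 0.005295 W
  P_R7 = (9 - 8.999)²/2 = 0.0000003247 W
  P_R8 = (8.63 - 2.436)²/240 = 0.1599 W
  P_R9 = (4.186 - 2.408)²/120 = 0.02634 W
  P_R10 = (8.999 - 2.417)²/24000 = 0.001805 W
  P_R11 = (2.436 - 2.413)²/12 = 0.00004422 W
  P_R12 = (2.408 - 0)²/62 = 0.09349 W
P_total = P_R1 + P_R2 + P_R3 + P_R4 + P_R5 + P_R6 + P_R7 + P_R8 + P_R9 + P_R10 + P_R11 + P_R12 = 0.3692 W

Final answer: 0.3692 W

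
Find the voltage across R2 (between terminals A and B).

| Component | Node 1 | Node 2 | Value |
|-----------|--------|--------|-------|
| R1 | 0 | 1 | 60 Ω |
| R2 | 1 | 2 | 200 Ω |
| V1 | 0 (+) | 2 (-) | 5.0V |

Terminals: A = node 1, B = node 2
R1 and R2 are in series across V1 (node 0 → node 1 → node 2), and the output A–B is taken across R2, so this is a voltage divider.
Series current: I = V1/(R1 + R2) = 5/(60 + 200) = 5/260 = 0.01923 A
V_R2 = I × R2 = V1 × R2/(R1 + R2) = 5 × 200/260 = 3.846 V

Final answer: 3.846 V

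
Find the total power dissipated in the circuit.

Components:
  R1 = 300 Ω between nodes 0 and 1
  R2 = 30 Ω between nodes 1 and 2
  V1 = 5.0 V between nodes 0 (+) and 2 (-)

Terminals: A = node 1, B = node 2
Nodal analysis, taking node 2 as the 0 V reference.
Source V1 fixes V_0 = 5 V.
KCL at each unknown node (sum of currents leaving = 0; resistances in Ω):
  Node 1: (V_1 - 5)/300 + (V_1 - 0)/30 = 0
Collecting terms: 0.03667 × V_1 = 0.01667  =>  V_1 = 0.4545 V
Power in each resistor, P = (ΔV)²/R:
  P_R1 = (5 - 0.4545)²/300 = 0.06887 W
  P_R2 = (0.4545 - 0)²/30 = 0.006887 W
P_total = P_R1 + P_R2 = 0.07576 W

Final answer: 0.07576 W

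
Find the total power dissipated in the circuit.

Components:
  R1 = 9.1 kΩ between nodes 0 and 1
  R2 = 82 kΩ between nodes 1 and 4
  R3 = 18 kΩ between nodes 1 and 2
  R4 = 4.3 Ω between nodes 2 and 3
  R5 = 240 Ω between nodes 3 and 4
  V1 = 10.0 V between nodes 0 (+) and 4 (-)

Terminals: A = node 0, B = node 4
Nodal analysis, taking node 4 as the 0 V reference.
Source V1 fixes V_0 = 10 V.
KCL at each unknown node (sum of currents leaving = 0; resistances in Ω):
  Node 1: (V_1 - 10)/9100 + (V_1 - 0)/82000 + (V_1 - V_2)/18000 = 0
  Node 2: (V_2 - V_1)/18000 + (V_2 - V_3)/4.3 = 0
  Node 3: (V_3 - V_2)/4.3 + (V_3 - 0)/240 = 0
Collecting terms (coefficients in siemens):
  0.0001776·V_1 - 0.00005556·V_2 = 0.001099
  0.2326·V_2 - 0.00005556·V_1 - 0.2326·V_3 = 0
  0.2367·V_3 - 0.2326·V_2 = 0
Solving these 3 simultaneous equations (Gaussian elimination) gives:
  V_1 = 6.212 V, V_2 = 0.08318 V, V_3 = 0.08172 V
Power in each resistor, P = (ΔV)²/R:
  P_R1 = (10 - 6.212)²/9100 = 0.001577 W
  P_R2 = (6.212 - 0)²/82000 = 0.0004706 W
  P_R3 = (6.212 - 0.08318)²/18000 = 0.002087 W
  P_R4 = (0.08318 - 0.08172)²/4.3 = 0.0000004985 W
  P_R5 = (0.08172 - 0)²/240 = 0.00002782 W
P_total = P_R1 + P_R2 + P_R3 + P_R4 + P_R5 = 0.004163 W

Final answer: 0.004163 W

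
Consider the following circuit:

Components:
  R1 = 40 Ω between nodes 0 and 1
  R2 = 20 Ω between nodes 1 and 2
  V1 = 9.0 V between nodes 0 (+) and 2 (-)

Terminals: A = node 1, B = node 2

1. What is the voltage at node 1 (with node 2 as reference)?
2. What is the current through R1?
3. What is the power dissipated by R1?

Nodal analysis, taking node 2 as the 0 V reference.
Source V1 fixes V_0 = 9 V.
KCL at each unknown node (sum of currents leaving = 0; resistances in Ω):
  Node 1: (V_1 - 9)/40 + (V_1 - 0)/20 = 0
Collecting terms: 0.075 × V_1 = 0.225  =>  V_1 = 3 V
Part 1:
  Read off the nodal solution: V_1 = 3 V
Part 2:
  I_R1 = (V_0 - V_1)/R1 = (9 - 3)/40 = 0.15 A
  Magnitude: I_R1 = 0.15 A
Part 3:
  I_R1 = (V_0 - V_1)/R1 = (9 - 3)/40 = 0.15 A
  P_R1 = I_R1² × R1 = (0.15)² × 40 = 0.9 W

Final answers:
1. V_1 = 3 V
2. I_R1 = 0.15 A
3. P_R1 = 0.9 W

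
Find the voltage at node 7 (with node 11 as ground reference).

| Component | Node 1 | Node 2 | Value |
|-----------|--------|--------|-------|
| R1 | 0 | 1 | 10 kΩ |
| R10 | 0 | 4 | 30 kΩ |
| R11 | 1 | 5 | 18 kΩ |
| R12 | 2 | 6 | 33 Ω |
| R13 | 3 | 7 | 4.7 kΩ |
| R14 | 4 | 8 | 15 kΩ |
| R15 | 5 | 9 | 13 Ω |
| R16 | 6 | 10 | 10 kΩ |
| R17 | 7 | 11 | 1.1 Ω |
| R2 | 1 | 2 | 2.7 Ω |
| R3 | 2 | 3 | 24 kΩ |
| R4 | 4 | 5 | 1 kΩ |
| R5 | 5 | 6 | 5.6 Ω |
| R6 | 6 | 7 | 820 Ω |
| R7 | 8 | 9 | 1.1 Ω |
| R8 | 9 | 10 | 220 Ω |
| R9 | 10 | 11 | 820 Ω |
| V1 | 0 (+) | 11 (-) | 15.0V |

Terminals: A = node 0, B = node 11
Nodal analysis, taking node 11 as the 0 V reference.
Source V1 fixes V_0 = 15 V.
KCL at each unknown node (sum of currents leaving = 0; resistances in Ω):
  Node 1: (V_1 - 15)/10000 + (V_1 - V_2)/2.7 + (V_1 - V_5)/18000 = 0
  Node 2: (V_2 - V_1)/2.7 + (V_2 - V_3)/24000 + (V_2 - V_6)/33 = 0
  Node 3: (V_3 - V_2)/24000 + (V_3 - V_7)/4700 = 0
  Node 4: (V_4 - V_5)/1000 + (V_4 - 15)/30000 + (V_4 - V_8)/15000 = 0
  Node 5: (V_5 - V_4)/1000 + (V_5 - V_6)/5.6 + (V_5 - V_1)/18000 + (V_5 - V_9)/13 = 0
  Node 6: (V_6 - V_5)/5.6 + (V_6 - V_7)/820 + (V_6 - V_2)/33 + (V_6 - V_10)/10000 = 0
  Node 7: (V_7 - V_6)/820 + (V_7 - V_3)/4700 + (V_7 - 0)/1.1 = 0
  Node 8: (V_8 - V_9)/1.1 + (V_8 - V_4)/15000 = 0
  Node 9: (V_9 - V_8)/1.1 + (V_9 - V_10)/220 + (V_9 - V_5)/13 = 0
  Node 10: (V_10 - V_9)/220 + (V_10 - 0)/820 + (V_10 - V_6)/10000 = 0
Collecting terms (coefficients in siemens):
  0.3705·V_1 - 0.3704·V_2 - 0.00005556·V_5 = 0.0015
  0.4007·V_2 - 0.3704·V_1 - 0.00004167·V_3 - 0.0303·V_6 = 0
  0.0002544·V_3 - 0.00004167·V_2 - 0.0002128·V_7 = 0
  0.0011·V_4 - 0.001·V_5 - 0.00006667·V_8 = 0.0005
  0.2566·V_5 - 0.00005556·V_1 - 0.001·V_4 - 0.1786·V_6 - 0.07692·V_9 = 0
  0.2102·V_6 - 0.0303·V_2 - 0.1786·V_5 - 0.00122·V_7 - 0.0001·V_10 = 0
  0.9105·V_7 - 0.0002128·V_3 - 0.00122·V_6 = 0
  0.9092·V_8 - 0.00006667·V_4 - 0.9091·V_9 = 0
  0.9906·V_9 - 0.07692·V_5 - 0.9091·V_8 - 0.004545·V_10 = 0
  0.005865·V_10 - 0.0001·V_6 - 0.004545·V_9 = 0
Solving these 10 simultaneous equations (Gaussian elimination) gives:
  V_1 = 0.8955 V, V_2 = 0.8917 V, V_3 = 0.147 V, V_4 = 1.273 V
  V_5 = 0.8444 V, V_6 = 0.8463 V, V_7 = 0.001168 V, V_8 = 0.8346 V
  V_9 = 0.8346 V, V_10 = 0.6612 V
The requested potential is V_7 = 0.001168 V.

Final answer: V_7 = 0.001168 V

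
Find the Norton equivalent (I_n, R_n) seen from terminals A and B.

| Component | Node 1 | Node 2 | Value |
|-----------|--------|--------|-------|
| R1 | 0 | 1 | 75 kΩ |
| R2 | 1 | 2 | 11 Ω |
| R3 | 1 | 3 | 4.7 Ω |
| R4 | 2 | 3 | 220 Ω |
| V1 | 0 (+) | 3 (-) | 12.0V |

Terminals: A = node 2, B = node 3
Find the Thévenin equivalent first; then I_n = V_th/R_th and R_n = R_th.
Step 1 — V_th is the open-circuit voltage V_A - V_B (nothing connected across the terminals).
Nodal analysis, taking node 3 as the 0 V reference.
Source V1 fixes V_0 = 12 V.
KCL at each unknown node (sum of currents leaving = 0; resistances in Ω):
  Node 1: (V_1 - 12)/75000 + (V_1 - V_2)/11 + (V_1 - 0)/4.7 = 0
  Node 2: (V_2 - V_1)/11 + (V_2 - 0)/220 = 0
Collecting terms (coefficients in siemens):
  0.3037·V_1 - 0.09091·V_2 = 0.00016
  0.09545·V_2 - 0.09091·V_1 = 0
Determinant D = (0.3037)(0.09545) - (-0.09091)(-0.09091) = 0.02072
V_1 = [(0.00016)(0.09545) - (-0.09091)(0)]/D = 0.000737 V
V_2 = [(0.3037)(0) - (0.00016)(-0.09091)]/D = 0.0007019 V
V_th = V_2 - V_3 = 0.0007019 - 0 = 0.0007019 V
Step 2 — R_th: zero the source — replace V1 by a short circuit (node 3 merges into node 0) — and find the resistance seen between A (node 2) and B (node 0).
Reduce the network between node 2 (A) and node 0 (B) by series/parallel combination:
  Rp1 = R1 ‖ R3 (parallel, both between nodes 0 and 1) = 1/(1/75000 + 1/4.7) = 4.7 Ω
  Rs1 = R2 + Rp1 (series, joined only at node 1) = 11 + 4.7 = 15.7 Ω
  Rp2 = R4 ‖ Rs1 (parallel, both between nodes 0 and 2) = 1/(1/220 + 1/15.7) = 14.65 Ω
R_th = 14.65 Ω
I_n = V_th/R_th = 0.0007019/14.65 = 0.0000479 A, and R_n = R_th = 14.65 Ω

Final answer: I_n = 4.79e-05 A, R_n = 14.65 Ω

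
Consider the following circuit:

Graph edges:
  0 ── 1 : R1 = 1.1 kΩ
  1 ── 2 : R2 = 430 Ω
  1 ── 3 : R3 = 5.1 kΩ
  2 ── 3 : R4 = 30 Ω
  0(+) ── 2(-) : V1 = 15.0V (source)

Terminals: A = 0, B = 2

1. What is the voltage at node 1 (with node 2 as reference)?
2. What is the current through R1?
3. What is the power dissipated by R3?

Nodal analysis, taking node 2 as the 0 V reference.
Source V1 fixes V_0 = 15 V.
KCL at each unknown node (sum of currents leaving = 0; resistances in Ω):
  Node 1: (V_1 - 15)/1100 + (V_1 - 0)/430 + (V_1 - V_3)/5100 = 0
  Node 3: (V_3 - V_1)/5100 + (V_3 - 0)/30 = 0
Collecting terms (coefficients in siemens):
  0.003431·V_1 - 0.0001961·V_3 = 0.01364
  0.03353·V_3 - 0.0001961·V_1 = 0
Determinant D = (0.003431)(0.03353) - (-0.0001961)(-0.0001961) = 0.000115
V_1 = [(0.01364)(0.03353) - (-0.0001961)(0)]/D = 3.976 V
V_3 = [(0.003431)(0) - (0.01364)(-0.0001961)]/D = 0.02325 V
Part 1:
  Read off the nodal solution: V_1 = 3.976 V
Part 2:
  I_R1 = (V_0 - V_1)/R1 = (15 - 3.976)/1100 = 0.01002 A
  Magnitude: I_R1 = 0.01002 A
Part 3:
  I_R3 = (V_1 - V_3)/R3 = (3.976 - 0.02325)/5100 = 0.0007751 A
  P_R3 = I_R3² × R3 = (0.0007751)² × 5100 = 0.003064 W

Final answers:
1. V_1 = 3.976 V
2. I_R1 = 0.01002 A
3. P_R3 = 0.003064 W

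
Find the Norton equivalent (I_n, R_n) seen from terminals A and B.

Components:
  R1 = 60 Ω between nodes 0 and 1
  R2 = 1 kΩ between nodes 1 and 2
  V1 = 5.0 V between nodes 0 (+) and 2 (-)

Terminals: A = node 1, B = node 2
Find the Thévenin equivalent first; then I_n = V_th/R_th and R_n = R_th.
Step 1 — V_th is the open-circuit voltage V_A - V_B (nothing connected across the terminals).
Nodal analysis, taking node 2 as the 0 V reference.
Source V1 fixes V_0 = 5 V.
KCL at each unknown node (sum of currents leaving = 0; resistances in Ω):
  Node 1: (V_1 - 5)/60 + (V_1 - 0)/1000 = 0
Collecting terms: 0.01767 × V_1 = 0.08333  =>  V_1 = 4.717 V
V_th = V_1 - V_2 = 4.717 - 0 = 4.717 V
Step 2 — R_th: zero the source — replace V1 by a short circuit (node 2 merges into node 0) — and find the resistance seen between A (node 1) and B (node 0).
Reduce the network between node 1 (A) and node 0 (B) by series/parallel combination:
  Rp1 = R1 ‖ R2 (parallel, both between nodes 0 and 1) = 1/(1/60 + 1/1000) = 56.6 Ω
R_th = 56.6 Ω
I_n = V_th/R_th = 4.717/56.6 = 0.08333 A, and R_n = R_th = 56.6 Ω

Final answer: I_n = 0.08333 A, R_n = 56.6 Ω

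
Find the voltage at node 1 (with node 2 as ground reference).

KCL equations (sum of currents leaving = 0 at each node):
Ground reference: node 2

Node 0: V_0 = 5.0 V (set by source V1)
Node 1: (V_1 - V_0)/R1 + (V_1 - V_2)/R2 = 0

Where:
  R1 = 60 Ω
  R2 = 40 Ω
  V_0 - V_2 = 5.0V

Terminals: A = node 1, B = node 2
Nodal analysis, taking node 2 as the 0 V reference.
Source V1 fixes V_0 = 5 V.
KCL at each unknown node (sum of currents leaving = 0; resistances in Ω):
  Node 1: (V_1 - 5)/60 + (V_1 - 0)/40 = 0
Collecting terms: 0.04167 × V_1 = 0.08333  =>  V_1 = 2 V
The requested potential is V_1 = 2 V.

Final answer: V_1 = 2 V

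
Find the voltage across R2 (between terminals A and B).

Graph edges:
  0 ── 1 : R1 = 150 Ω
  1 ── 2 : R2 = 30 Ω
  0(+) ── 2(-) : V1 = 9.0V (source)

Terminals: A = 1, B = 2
R1 and R2 are in series across V1 (node 0 → node 1 → node 2), and the output A–B is taken across R2, so this is a voltage divider.
Series current: I = V1/(R1 + R2) = 9/(150 + 30) = 9/180 = 0.05 A
V_R2 = I × R2 = V1 × R2/(R1 + R2) = 9 × 30/180 = 1.5 V

Final answer: 1.5 V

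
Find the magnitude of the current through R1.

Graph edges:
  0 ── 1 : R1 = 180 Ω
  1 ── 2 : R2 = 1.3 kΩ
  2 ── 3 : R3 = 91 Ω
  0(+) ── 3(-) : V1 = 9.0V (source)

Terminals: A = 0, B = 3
Nodal analysis, taking node 3 as the 0 V reference.
Source V1 fixes V_0 = 9 V.
KCL at each unknown node (sum of currents leaving = 0; resistances in Ω):
  Node 1: (V_1 - 9)/180 + (V_1 - V_2)/1300 = 0
  Node 2: (V_2 - V_1)/1300 + (V_2 - 0)/91 = 0
Collecting terms (coefficients in siemens):
  0.006325·V_1 - 0.0007692·V_2 = 0.05
  0.01176·V_2 - 0.0007692·V_1 = 0
Determinant D = (0.006325)(0.01176) - (-0.0007692)(-0.0007692) = 0.00007378
V_1 = [(0.05)(0.01176) - (-0.0007692)(0)]/D = 7.969 V
V_2 = [(0.006325)(0) - (0.05)(-0.0007692)]/D = 0.5213 V
I_R1 = (V_0 - V_1)/R1 = (9 - 7.969)/180 = 0.005729 A
|I_R1| = 0.005729 A

Final answer: |I_R1| = 0.005729 A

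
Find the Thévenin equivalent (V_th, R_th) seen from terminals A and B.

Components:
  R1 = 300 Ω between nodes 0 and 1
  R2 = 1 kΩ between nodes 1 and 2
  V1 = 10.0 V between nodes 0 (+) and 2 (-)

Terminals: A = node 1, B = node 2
Step 1 — V_th is the open-circuit voltage V_A - V_B (nothing connected across the terminals).
Nodal analysis, taking node 2 as the 0 V reference.
Source V1 fixes V_0 = 10 V.
KCL at each unknown node (sum of currents leaving = 0; resistances in Ω):
  Node 1: (V_1 - 10)/300 + (V_1 - 0)/1000 = 0
Collecting terms: 0.004333 × V_1 = 0.03333  =>  V_1 = 7.692 V
V_th = V_1 - V_2 = 7.692 - 0 = 7.692 V
Step 2 — R_th: zero the source — replace V1 by a short circuit (node 2 merges into node 0) — and find the resistance seen between A (node 1) and B (node 0).
Reduce the network between node 1 (A) and node 0 (B) by series/parallel combination:
  Rp1 = R1 ‖ R2 (parallel, both between nodes 0 and 1) = 1/(1/300 + 1/1000) = 230.8 Ω
R_th = 230.8 Ω

Final answer: V_th = 7.692 V, R_th = 230.8 Ω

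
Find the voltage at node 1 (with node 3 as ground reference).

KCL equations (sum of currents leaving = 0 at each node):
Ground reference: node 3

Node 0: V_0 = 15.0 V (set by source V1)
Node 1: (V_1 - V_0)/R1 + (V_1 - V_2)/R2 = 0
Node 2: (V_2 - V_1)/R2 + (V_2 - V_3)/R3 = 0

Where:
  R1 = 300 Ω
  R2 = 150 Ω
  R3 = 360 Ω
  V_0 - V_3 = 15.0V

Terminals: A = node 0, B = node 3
Nodal analysis, taking node 3 as the 0 V reference.
Source V1 fixes V_0 = 15 V.
KCL at each unknown node (sum of currents leaving = 0; resistances in Ω):
  Node 1: (V_1 - 15)/300 + (V_1 - V_2)/150 = 0
  Node 2: (V_2 - V_1)/150 + (V_2 - 0)/360 = 0
Collecting terms (coefficients in siemens):
  0.01·V_1 - 0.006667·V_2 = 0.05
  0.009444·V_2 - 0.006667·V_1 = 0
Determinant D = (0.01)(0.009444) - (-0.006667)(-0.006667) = 0.00005
V_1 = [(0.05)(0.009444) - (-0.006667)(0)]/D = 9.444 V
V_2 = [(0.01)(0) - (0.05)(-0.006667)]/D = 6.667 V
The requested potential is V_1 = 9.444 V.

Final answer: V_1 = 9.444 V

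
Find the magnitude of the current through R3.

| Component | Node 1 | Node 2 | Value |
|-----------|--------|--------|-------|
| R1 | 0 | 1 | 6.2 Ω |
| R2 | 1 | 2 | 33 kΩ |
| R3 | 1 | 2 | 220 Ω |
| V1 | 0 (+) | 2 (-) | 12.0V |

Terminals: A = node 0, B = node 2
Nodal analysis, taking node 2 as the 0 V reference.
Source V1 fixes V_0 = 12 V.
KCL at each unknown node (sum of currents leaving = 0; resistances in Ω):
  Node 1: (V_1 - 12)/6.2 + (V_1 - 0)/33000 + (V_1 - 0)/220 = 0
Collecting terms: 0.1659 × V_1 = 1.935  =>  V_1 = 11.67 V
I_R3 = (V_1 - V_2)/R3 = (11.67 - 0)/220 = 0.05304 A
|I_R3| = 0.05304 A

Final answer: |I_R3| = 0.05304 A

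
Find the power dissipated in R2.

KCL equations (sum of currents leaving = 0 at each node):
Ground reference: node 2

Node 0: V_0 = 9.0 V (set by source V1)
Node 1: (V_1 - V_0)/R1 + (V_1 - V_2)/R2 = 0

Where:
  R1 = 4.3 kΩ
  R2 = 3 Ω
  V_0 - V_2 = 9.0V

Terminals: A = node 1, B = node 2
Nodal analysis, taking node 2 as the 0 V reference.
Source V1 fixes V_0 = 9 V.
KCL at each unknown node (sum of currents leaving = 0; resistances in Ω):
  Node 1: (V_1 - 9)/4300 + (V_1 - 0)/3 = 0
Collecting terms: 0.3336 × V_1 = 0.002093  =>  V_1 = 0.006275 V
I_R2 = (V_1 - V_2)/R2 = (0.006275 - 0)/3 = 0.002092 A
P_R2 = I_R2² × R2 = (0.002092)² × 3 = 0.00001312 W

Final answer: 1.312e-05 W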